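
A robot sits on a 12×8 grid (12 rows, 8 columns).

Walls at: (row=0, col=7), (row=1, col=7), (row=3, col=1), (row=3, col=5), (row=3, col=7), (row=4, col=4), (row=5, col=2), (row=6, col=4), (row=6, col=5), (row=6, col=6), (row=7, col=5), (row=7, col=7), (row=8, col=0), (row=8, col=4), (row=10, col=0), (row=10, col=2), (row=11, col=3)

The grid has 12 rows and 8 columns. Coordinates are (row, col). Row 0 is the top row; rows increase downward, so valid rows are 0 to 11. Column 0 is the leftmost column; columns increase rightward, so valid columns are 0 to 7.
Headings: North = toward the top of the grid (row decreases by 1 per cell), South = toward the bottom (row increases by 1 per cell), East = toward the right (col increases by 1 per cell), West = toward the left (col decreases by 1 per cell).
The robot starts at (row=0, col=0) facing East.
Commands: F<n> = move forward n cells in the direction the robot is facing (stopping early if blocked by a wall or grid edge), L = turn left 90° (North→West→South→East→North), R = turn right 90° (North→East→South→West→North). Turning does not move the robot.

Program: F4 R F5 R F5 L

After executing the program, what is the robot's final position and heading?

Start: (row=0, col=0), facing East
  F4: move forward 4, now at (row=0, col=4)
  R: turn right, now facing South
  F5: move forward 3/5 (blocked), now at (row=3, col=4)
  R: turn right, now facing West
  F5: move forward 2/5 (blocked), now at (row=3, col=2)
  L: turn left, now facing South
Final: (row=3, col=2), facing South

Answer: Final position: (row=3, col=2), facing South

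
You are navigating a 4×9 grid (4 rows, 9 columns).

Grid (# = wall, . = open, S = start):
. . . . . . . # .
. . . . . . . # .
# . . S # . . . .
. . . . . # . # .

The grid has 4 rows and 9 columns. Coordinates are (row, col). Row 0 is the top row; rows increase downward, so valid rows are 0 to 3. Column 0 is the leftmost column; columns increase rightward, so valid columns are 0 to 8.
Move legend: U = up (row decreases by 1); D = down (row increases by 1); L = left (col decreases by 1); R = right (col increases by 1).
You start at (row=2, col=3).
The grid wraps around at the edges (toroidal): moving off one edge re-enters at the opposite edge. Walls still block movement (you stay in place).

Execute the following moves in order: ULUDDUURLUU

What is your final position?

Start: (row=2, col=3)
  U (up): (row=2, col=3) -> (row=1, col=3)
  L (left): (row=1, col=3) -> (row=1, col=2)
  U (up): (row=1, col=2) -> (row=0, col=2)
  D (down): (row=0, col=2) -> (row=1, col=2)
  D (down): (row=1, col=2) -> (row=2, col=2)
  U (up): (row=2, col=2) -> (row=1, col=2)
  U (up): (row=1, col=2) -> (row=0, col=2)
  R (right): (row=0, col=2) -> (row=0, col=3)
  L (left): (row=0, col=3) -> (row=0, col=2)
  U (up): (row=0, col=2) -> (row=3, col=2)
  U (up): (row=3, col=2) -> (row=2, col=2)
Final: (row=2, col=2)

Answer: Final position: (row=2, col=2)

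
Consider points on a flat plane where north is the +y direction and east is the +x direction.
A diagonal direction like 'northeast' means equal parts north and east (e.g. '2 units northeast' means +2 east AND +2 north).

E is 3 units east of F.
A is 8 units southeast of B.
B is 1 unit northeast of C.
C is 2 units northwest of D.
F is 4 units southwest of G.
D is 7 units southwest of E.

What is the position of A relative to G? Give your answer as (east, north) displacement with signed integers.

Place G at the origin (east=0, north=0).
  F is 4 units southwest of G: delta (east=-4, north=-4); F at (east=-4, north=-4).
  E is 3 units east of F: delta (east=+3, north=+0); E at (east=-1, north=-4).
  D is 7 units southwest of E: delta (east=-7, north=-7); D at (east=-8, north=-11).
  C is 2 units northwest of D: delta (east=-2, north=+2); C at (east=-10, north=-9).
  B is 1 unit northeast of C: delta (east=+1, north=+1); B at (east=-9, north=-8).
  A is 8 units southeast of B: delta (east=+8, north=-8); A at (east=-1, north=-16).
Therefore A relative to G: (east=-1, north=-16).

Answer: A is at (east=-1, north=-16) relative to G.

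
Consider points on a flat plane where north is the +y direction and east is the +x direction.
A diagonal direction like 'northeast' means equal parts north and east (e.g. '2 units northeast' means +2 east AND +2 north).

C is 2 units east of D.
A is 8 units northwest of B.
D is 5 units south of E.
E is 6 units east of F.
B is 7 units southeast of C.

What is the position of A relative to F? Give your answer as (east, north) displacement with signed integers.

Place F at the origin (east=0, north=0).
  E is 6 units east of F: delta (east=+6, north=+0); E at (east=6, north=0).
  D is 5 units south of E: delta (east=+0, north=-5); D at (east=6, north=-5).
  C is 2 units east of D: delta (east=+2, north=+0); C at (east=8, north=-5).
  B is 7 units southeast of C: delta (east=+7, north=-7); B at (east=15, north=-12).
  A is 8 units northwest of B: delta (east=-8, north=+8); A at (east=7, north=-4).
Therefore A relative to F: (east=7, north=-4).

Answer: A is at (east=7, north=-4) relative to F.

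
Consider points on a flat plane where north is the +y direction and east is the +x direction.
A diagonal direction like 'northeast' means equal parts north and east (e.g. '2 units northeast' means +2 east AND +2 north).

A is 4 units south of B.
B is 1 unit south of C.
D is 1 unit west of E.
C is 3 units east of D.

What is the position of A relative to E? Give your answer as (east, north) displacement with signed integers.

Place E at the origin (east=0, north=0).
  D is 1 unit west of E: delta (east=-1, north=+0); D at (east=-1, north=0).
  C is 3 units east of D: delta (east=+3, north=+0); C at (east=2, north=0).
  B is 1 unit south of C: delta (east=+0, north=-1); B at (east=2, north=-1).
  A is 4 units south of B: delta (east=+0, north=-4); A at (east=2, north=-5).
Therefore A relative to E: (east=2, north=-5).

Answer: A is at (east=2, north=-5) relative to E.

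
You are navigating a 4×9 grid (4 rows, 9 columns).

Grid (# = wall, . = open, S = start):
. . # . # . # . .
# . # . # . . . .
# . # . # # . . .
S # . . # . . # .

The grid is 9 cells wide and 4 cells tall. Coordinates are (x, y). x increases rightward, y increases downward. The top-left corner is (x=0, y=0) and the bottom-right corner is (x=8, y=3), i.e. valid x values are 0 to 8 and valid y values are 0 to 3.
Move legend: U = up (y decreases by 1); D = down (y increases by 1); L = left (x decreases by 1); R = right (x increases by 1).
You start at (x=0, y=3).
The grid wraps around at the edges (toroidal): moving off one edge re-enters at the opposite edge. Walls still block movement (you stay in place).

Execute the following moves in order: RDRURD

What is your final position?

Start: (x=0, y=3)
  R (right): blocked, stay at (x=0, y=3)
  D (down): (x=0, y=3) -> (x=0, y=0)
  R (right): (x=0, y=0) -> (x=1, y=0)
  U (up): blocked, stay at (x=1, y=0)
  R (right): blocked, stay at (x=1, y=0)
  D (down): (x=1, y=0) -> (x=1, y=1)
Final: (x=1, y=1)

Answer: Final position: (x=1, y=1)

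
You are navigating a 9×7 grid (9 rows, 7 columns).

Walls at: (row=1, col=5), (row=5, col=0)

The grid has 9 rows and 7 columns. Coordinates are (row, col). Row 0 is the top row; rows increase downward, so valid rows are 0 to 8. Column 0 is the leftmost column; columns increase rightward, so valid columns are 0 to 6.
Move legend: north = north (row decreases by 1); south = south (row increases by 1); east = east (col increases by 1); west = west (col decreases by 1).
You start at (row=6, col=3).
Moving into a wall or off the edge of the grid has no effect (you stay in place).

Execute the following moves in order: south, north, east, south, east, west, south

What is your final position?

Start: (row=6, col=3)
  south (south): (row=6, col=3) -> (row=7, col=3)
  north (north): (row=7, col=3) -> (row=6, col=3)
  east (east): (row=6, col=3) -> (row=6, col=4)
  south (south): (row=6, col=4) -> (row=7, col=4)
  east (east): (row=7, col=4) -> (row=7, col=5)
  west (west): (row=7, col=5) -> (row=7, col=4)
  south (south): (row=7, col=4) -> (row=8, col=4)
Final: (row=8, col=4)

Answer: Final position: (row=8, col=4)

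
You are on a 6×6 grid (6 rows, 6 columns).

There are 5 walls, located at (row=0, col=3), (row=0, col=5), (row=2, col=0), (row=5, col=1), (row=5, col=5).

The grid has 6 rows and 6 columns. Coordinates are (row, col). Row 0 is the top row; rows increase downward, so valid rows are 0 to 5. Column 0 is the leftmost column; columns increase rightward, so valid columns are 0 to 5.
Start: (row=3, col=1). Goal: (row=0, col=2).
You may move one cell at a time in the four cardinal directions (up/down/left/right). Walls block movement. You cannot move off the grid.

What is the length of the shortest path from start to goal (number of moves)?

Answer: Shortest path length: 4

Derivation:
BFS from (row=3, col=1) until reaching (row=0, col=2):
  Distance 0: (row=3, col=1)
  Distance 1: (row=2, col=1), (row=3, col=0), (row=3, col=2), (row=4, col=1)
  Distance 2: (row=1, col=1), (row=2, col=2), (row=3, col=3), (row=4, col=0), (row=4, col=2)
  Distance 3: (row=0, col=1), (row=1, col=0), (row=1, col=2), (row=2, col=3), (row=3, col=4), (row=4, col=3), (row=5, col=0), (row=5, col=2)
  Distance 4: (row=0, col=0), (row=0, col=2), (row=1, col=3), (row=2, col=4), (row=3, col=5), (row=4, col=4), (row=5, col=3)  <- goal reached here
One shortest path (4 moves): (row=3, col=1) -> (row=3, col=2) -> (row=2, col=2) -> (row=1, col=2) -> (row=0, col=2)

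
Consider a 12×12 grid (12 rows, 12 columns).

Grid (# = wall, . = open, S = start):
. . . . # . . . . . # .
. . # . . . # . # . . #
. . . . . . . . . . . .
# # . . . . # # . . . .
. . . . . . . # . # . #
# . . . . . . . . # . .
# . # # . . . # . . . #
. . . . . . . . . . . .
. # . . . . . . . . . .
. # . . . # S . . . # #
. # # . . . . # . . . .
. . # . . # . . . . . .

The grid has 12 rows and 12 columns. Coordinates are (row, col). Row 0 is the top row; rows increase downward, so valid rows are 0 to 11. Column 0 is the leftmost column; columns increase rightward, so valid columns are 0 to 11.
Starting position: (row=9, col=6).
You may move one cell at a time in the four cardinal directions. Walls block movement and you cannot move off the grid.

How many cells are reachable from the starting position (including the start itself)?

Answer: Reachable cells: 113

Derivation:
BFS flood-fill from (row=9, col=6):
  Distance 0: (row=9, col=6)
  Distance 1: (row=8, col=6), (row=9, col=7), (row=10, col=6)
  Distance 2: (row=7, col=6), (row=8, col=5), (row=8, col=7), (row=9, col=8), (row=10, col=5), (row=11, col=6)
  Distance 3: (row=6, col=6), (row=7, col=5), (row=7, col=7), (row=8, col=4), (row=8, col=8), (row=9, col=9), (row=10, col=4), (row=10, col=8), (row=11, col=7)
  Distance 4: (row=5, col=6), (row=6, col=5), (row=7, col=4), (row=7, col=8), (row=8, col=3), (row=8, col=9), (row=9, col=4), (row=10, col=3), (row=10, col=9), (row=11, col=4), (row=11, col=8)
  Distance 5: (row=4, col=6), (row=5, col=5), (row=5, col=7), (row=6, col=4), (row=6, col=8), (row=7, col=3), (row=7, col=9), (row=8, col=2), (row=8, col=10), (row=9, col=3), (row=10, col=10), (row=11, col=3), (row=11, col=9)
  Distance 6: (row=4, col=5), (row=5, col=4), (row=5, col=8), (row=6, col=9), (row=7, col=2), (row=7, col=10), (row=8, col=11), (row=9, col=2), (row=10, col=11), (row=11, col=10)
  Distance 7: (row=3, col=5), (row=4, col=4), (row=4, col=8), (row=5, col=3), (row=6, col=10), (row=7, col=1), (row=7, col=11), (row=11, col=11)
  Distance 8: (row=2, col=5), (row=3, col=4), (row=3, col=8), (row=4, col=3), (row=5, col=2), (row=5, col=10), (row=6, col=1), (row=7, col=0)
  Distance 9: (row=1, col=5), (row=2, col=4), (row=2, col=6), (row=2, col=8), (row=3, col=3), (row=3, col=9), (row=4, col=2), (row=4, col=10), (row=5, col=1), (row=5, col=11), (row=8, col=0)
  Distance 10: (row=0, col=5), (row=1, col=4), (row=2, col=3), (row=2, col=7), (row=2, col=9), (row=3, col=2), (row=3, col=10), (row=4, col=1), (row=9, col=0)
  Distance 11: (row=0, col=6), (row=1, col=3), (row=1, col=7), (row=1, col=9), (row=2, col=2), (row=2, col=10), (row=3, col=11), (row=4, col=0), (row=10, col=0)
  Distance 12: (row=0, col=3), (row=0, col=7), (row=0, col=9), (row=1, col=10), (row=2, col=1), (row=2, col=11), (row=11, col=0)
  Distance 13: (row=0, col=2), (row=0, col=8), (row=1, col=1), (row=2, col=0), (row=11, col=1)
  Distance 14: (row=0, col=1), (row=1, col=0)
  Distance 15: (row=0, col=0)
Total reachable: 113 (grid has 114 open cells total)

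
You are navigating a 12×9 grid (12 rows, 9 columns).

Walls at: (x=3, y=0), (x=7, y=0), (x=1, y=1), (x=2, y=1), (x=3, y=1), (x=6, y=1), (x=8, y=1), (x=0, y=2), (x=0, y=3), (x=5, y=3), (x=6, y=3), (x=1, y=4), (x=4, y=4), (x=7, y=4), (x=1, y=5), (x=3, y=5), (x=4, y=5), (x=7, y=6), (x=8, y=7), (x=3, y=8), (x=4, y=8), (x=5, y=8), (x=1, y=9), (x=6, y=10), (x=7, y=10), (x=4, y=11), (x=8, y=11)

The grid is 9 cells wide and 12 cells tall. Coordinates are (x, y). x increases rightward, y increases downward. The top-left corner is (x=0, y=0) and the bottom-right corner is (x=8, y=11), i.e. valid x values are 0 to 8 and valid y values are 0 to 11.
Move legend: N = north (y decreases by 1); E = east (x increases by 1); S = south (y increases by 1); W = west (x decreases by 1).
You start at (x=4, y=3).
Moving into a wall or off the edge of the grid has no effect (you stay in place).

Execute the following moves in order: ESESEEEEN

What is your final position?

Answer: Final position: (x=4, y=2)

Derivation:
Start: (x=4, y=3)
  E (east): blocked, stay at (x=4, y=3)
  S (south): blocked, stay at (x=4, y=3)
  E (east): blocked, stay at (x=4, y=3)
  S (south): blocked, stay at (x=4, y=3)
  [×4]E (east): blocked, stay at (x=4, y=3)
  N (north): (x=4, y=3) -> (x=4, y=2)
Final: (x=4, y=2)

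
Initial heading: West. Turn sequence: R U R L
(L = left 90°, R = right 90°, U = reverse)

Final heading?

Answer: Final heading: South

Derivation:
Start: West
  R (right (90° clockwise)) -> North
  U (U-turn (180°)) -> South
  R (right (90° clockwise)) -> West
  L (left (90° counter-clockwise)) -> South
Final: South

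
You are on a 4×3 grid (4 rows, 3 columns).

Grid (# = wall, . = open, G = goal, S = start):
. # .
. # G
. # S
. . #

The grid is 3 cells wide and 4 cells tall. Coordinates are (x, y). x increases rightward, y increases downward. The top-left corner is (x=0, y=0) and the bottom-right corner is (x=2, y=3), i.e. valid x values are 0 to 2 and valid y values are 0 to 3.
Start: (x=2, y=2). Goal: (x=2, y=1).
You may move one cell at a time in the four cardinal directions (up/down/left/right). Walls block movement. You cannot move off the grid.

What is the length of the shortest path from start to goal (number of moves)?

Answer: Shortest path length: 1

Derivation:
BFS from (x=2, y=2) until reaching (x=2, y=1):
  Distance 0: (x=2, y=2)
  Distance 1: (x=2, y=1)  <- goal reached here
One shortest path (1 moves): (x=2, y=2) -> (x=2, y=1)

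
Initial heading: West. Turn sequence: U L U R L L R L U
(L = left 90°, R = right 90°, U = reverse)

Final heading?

Start: West
  U (U-turn (180°)) -> East
  L (left (90° counter-clockwise)) -> North
  U (U-turn (180°)) -> South
  R (right (90° clockwise)) -> West
  L (left (90° counter-clockwise)) -> South
  L (left (90° counter-clockwise)) -> East
  R (right (90° clockwise)) -> South
  L (left (90° counter-clockwise)) -> East
  U (U-turn (180°)) -> West
Final: West

Answer: Final heading: West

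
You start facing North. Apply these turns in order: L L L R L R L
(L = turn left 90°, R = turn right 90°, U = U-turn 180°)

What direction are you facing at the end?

Answer: Final heading: East

Derivation:
Start: North
  L (left (90° counter-clockwise)) -> West
  L (left (90° counter-clockwise)) -> South
  L (left (90° counter-clockwise)) -> East
  R (right (90° clockwise)) -> South
  L (left (90° counter-clockwise)) -> East
  R (right (90° clockwise)) -> South
  L (left (90° counter-clockwise)) -> East
Final: East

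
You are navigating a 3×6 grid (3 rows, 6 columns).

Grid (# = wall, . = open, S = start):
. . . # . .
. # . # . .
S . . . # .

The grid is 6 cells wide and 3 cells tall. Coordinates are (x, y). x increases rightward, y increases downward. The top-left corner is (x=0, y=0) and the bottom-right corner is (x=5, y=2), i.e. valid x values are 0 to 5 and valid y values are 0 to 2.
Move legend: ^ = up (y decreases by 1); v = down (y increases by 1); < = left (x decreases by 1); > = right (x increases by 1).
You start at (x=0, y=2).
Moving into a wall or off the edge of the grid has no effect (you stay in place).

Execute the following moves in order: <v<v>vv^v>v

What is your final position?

Start: (x=0, y=2)
  < (left): blocked, stay at (x=0, y=2)
  v (down): blocked, stay at (x=0, y=2)
  < (left): blocked, stay at (x=0, y=2)
  v (down): blocked, stay at (x=0, y=2)
  > (right): (x=0, y=2) -> (x=1, y=2)
  v (down): blocked, stay at (x=1, y=2)
  v (down): blocked, stay at (x=1, y=2)
  ^ (up): blocked, stay at (x=1, y=2)
  v (down): blocked, stay at (x=1, y=2)
  > (right): (x=1, y=2) -> (x=2, y=2)
  v (down): blocked, stay at (x=2, y=2)
Final: (x=2, y=2)

Answer: Final position: (x=2, y=2)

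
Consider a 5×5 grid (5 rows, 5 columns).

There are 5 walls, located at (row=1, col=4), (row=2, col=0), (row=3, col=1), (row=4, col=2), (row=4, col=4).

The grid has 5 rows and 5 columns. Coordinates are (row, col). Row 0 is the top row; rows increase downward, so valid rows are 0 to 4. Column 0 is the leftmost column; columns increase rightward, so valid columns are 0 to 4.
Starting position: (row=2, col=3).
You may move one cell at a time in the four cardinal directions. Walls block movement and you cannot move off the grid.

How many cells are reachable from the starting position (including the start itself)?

BFS flood-fill from (row=2, col=3):
  Distance 0: (row=2, col=3)
  Distance 1: (row=1, col=3), (row=2, col=2), (row=2, col=4), (row=3, col=3)
  Distance 2: (row=0, col=3), (row=1, col=2), (row=2, col=1), (row=3, col=2), (row=3, col=4), (row=4, col=3)
  Distance 3: (row=0, col=2), (row=0, col=4), (row=1, col=1)
  Distance 4: (row=0, col=1), (row=1, col=0)
  Distance 5: (row=0, col=0)
Total reachable: 17 (grid has 20 open cells total)

Answer: Reachable cells: 17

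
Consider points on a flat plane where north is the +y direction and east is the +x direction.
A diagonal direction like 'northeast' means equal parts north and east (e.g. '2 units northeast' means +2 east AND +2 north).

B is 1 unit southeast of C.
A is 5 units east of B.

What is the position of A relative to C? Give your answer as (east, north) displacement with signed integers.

Answer: A is at (east=6, north=-1) relative to C.

Derivation:
Place C at the origin (east=0, north=0).
  B is 1 unit southeast of C: delta (east=+1, north=-1); B at (east=1, north=-1).
  A is 5 units east of B: delta (east=+5, north=+0); A at (east=6, north=-1).
Therefore A relative to C: (east=6, north=-1).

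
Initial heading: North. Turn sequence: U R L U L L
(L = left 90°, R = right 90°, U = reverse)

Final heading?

Answer: Final heading: South

Derivation:
Start: North
  U (U-turn (180°)) -> South
  R (right (90° clockwise)) -> West
  L (left (90° counter-clockwise)) -> South
  U (U-turn (180°)) -> North
  L (left (90° counter-clockwise)) -> West
  L (left (90° counter-clockwise)) -> South
Final: South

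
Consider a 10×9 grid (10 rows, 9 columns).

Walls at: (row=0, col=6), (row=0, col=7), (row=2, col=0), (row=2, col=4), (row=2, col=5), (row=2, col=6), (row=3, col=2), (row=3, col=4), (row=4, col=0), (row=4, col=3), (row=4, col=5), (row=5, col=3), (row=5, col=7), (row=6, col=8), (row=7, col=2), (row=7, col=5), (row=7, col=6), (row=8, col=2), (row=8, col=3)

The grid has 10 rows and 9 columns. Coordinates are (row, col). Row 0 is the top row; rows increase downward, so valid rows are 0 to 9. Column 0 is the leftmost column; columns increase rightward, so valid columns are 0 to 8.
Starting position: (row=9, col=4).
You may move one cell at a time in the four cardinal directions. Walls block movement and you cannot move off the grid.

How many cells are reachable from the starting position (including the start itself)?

BFS flood-fill from (row=9, col=4):
  Distance 0: (row=9, col=4)
  Distance 1: (row=8, col=4), (row=9, col=3), (row=9, col=5)
  Distance 2: (row=7, col=4), (row=8, col=5), (row=9, col=2), (row=9, col=6)
  Distance 3: (row=6, col=4), (row=7, col=3), (row=8, col=6), (row=9, col=1), (row=9, col=7)
  Distance 4: (row=5, col=4), (row=6, col=3), (row=6, col=5), (row=8, col=1), (row=8, col=7), (row=9, col=0), (row=9, col=8)
  Distance 5: (row=4, col=4), (row=5, col=5), (row=6, col=2), (row=6, col=6), (row=7, col=1), (row=7, col=7), (row=8, col=0), (row=8, col=8)
  Distance 6: (row=5, col=2), (row=5, col=6), (row=6, col=1), (row=6, col=7), (row=7, col=0), (row=7, col=8)
  Distance 7: (row=4, col=2), (row=4, col=6), (row=5, col=1), (row=6, col=0)
  Distance 8: (row=3, col=6), (row=4, col=1), (row=4, col=7), (row=5, col=0)
  Distance 9: (row=3, col=1), (row=3, col=5), (row=3, col=7), (row=4, col=8)
  Distance 10: (row=2, col=1), (row=2, col=7), (row=3, col=0), (row=3, col=8), (row=5, col=8)
  Distance 11: (row=1, col=1), (row=1, col=7), (row=2, col=2), (row=2, col=8)
  Distance 12: (row=0, col=1), (row=1, col=0), (row=1, col=2), (row=1, col=6), (row=1, col=8), (row=2, col=3)
  Distance 13: (row=0, col=0), (row=0, col=2), (row=0, col=8), (row=1, col=3), (row=1, col=5), (row=3, col=3)
  Distance 14: (row=0, col=3), (row=0, col=5), (row=1, col=4)
  Distance 15: (row=0, col=4)
Total reachable: 71 (grid has 71 open cells total)

Answer: Reachable cells: 71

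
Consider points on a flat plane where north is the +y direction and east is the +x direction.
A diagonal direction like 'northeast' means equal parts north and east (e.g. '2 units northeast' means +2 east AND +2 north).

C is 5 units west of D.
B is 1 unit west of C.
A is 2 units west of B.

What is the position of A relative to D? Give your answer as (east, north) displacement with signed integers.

Answer: A is at (east=-8, north=0) relative to D.

Derivation:
Place D at the origin (east=0, north=0).
  C is 5 units west of D: delta (east=-5, north=+0); C at (east=-5, north=0).
  B is 1 unit west of C: delta (east=-1, north=+0); B at (east=-6, north=0).
  A is 2 units west of B: delta (east=-2, north=+0); A at (east=-8, north=0).
Therefore A relative to D: (east=-8, north=0).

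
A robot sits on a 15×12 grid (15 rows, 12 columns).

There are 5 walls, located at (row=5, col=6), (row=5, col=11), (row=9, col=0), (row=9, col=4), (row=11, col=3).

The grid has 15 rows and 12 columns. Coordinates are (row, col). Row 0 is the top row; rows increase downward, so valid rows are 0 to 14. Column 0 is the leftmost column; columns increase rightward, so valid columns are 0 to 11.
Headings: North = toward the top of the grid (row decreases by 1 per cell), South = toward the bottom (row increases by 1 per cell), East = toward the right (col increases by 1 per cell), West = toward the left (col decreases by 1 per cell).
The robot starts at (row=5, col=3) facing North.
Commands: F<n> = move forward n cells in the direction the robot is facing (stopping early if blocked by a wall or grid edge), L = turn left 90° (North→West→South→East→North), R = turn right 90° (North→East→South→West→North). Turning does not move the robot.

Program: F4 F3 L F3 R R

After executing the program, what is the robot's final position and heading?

Start: (row=5, col=3), facing North
  F4: move forward 4, now at (row=1, col=3)
  F3: move forward 1/3 (blocked), now at (row=0, col=3)
  L: turn left, now facing West
  F3: move forward 3, now at (row=0, col=0)
  R: turn right, now facing North
  R: turn right, now facing East
Final: (row=0, col=0), facing East

Answer: Final position: (row=0, col=0), facing East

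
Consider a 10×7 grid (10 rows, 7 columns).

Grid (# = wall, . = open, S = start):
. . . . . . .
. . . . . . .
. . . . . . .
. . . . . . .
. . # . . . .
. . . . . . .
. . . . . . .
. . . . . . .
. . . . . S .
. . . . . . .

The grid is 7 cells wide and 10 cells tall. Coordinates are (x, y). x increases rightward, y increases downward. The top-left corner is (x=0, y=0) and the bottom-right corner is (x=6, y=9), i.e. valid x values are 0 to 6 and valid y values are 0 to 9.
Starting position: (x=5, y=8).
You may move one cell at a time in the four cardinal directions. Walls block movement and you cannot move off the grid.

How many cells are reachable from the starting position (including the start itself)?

BFS flood-fill from (x=5, y=8):
  Distance 0: (x=5, y=8)
  Distance 1: (x=5, y=7), (x=4, y=8), (x=6, y=8), (x=5, y=9)
  Distance 2: (x=5, y=6), (x=4, y=7), (x=6, y=7), (x=3, y=8), (x=4, y=9), (x=6, y=9)
  Distance 3: (x=5, y=5), (x=4, y=6), (x=6, y=6), (x=3, y=7), (x=2, y=8), (x=3, y=9)
  Distance 4: (x=5, y=4), (x=4, y=5), (x=6, y=5), (x=3, y=6), (x=2, y=7), (x=1, y=8), (x=2, y=9)
  Distance 5: (x=5, y=3), (x=4, y=4), (x=6, y=4), (x=3, y=5), (x=2, y=6), (x=1, y=7), (x=0, y=8), (x=1, y=9)
  Distance 6: (x=5, y=2), (x=4, y=3), (x=6, y=3), (x=3, y=4), (x=2, y=5), (x=1, y=6), (x=0, y=7), (x=0, y=9)
  Distance 7: (x=5, y=1), (x=4, y=2), (x=6, y=2), (x=3, y=3), (x=1, y=5), (x=0, y=6)
  Distance 8: (x=5, y=0), (x=4, y=1), (x=6, y=1), (x=3, y=2), (x=2, y=3), (x=1, y=4), (x=0, y=5)
  Distance 9: (x=4, y=0), (x=6, y=0), (x=3, y=1), (x=2, y=2), (x=1, y=3), (x=0, y=4)
  Distance 10: (x=3, y=0), (x=2, y=1), (x=1, y=2), (x=0, y=3)
  Distance 11: (x=2, y=0), (x=1, y=1), (x=0, y=2)
  Distance 12: (x=1, y=0), (x=0, y=1)
  Distance 13: (x=0, y=0)
Total reachable: 69 (grid has 69 open cells total)

Answer: Reachable cells: 69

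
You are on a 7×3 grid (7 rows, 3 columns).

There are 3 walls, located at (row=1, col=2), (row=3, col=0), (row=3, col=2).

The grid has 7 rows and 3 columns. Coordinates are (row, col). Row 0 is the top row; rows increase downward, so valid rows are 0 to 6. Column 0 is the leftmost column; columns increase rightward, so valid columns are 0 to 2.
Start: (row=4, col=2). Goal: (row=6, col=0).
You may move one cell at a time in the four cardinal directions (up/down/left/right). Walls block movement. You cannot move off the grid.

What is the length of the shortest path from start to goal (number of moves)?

BFS from (row=4, col=2) until reaching (row=6, col=0):
  Distance 0: (row=4, col=2)
  Distance 1: (row=4, col=1), (row=5, col=2)
  Distance 2: (row=3, col=1), (row=4, col=0), (row=5, col=1), (row=6, col=2)
  Distance 3: (row=2, col=1), (row=5, col=0), (row=6, col=1)
  Distance 4: (row=1, col=1), (row=2, col=0), (row=2, col=2), (row=6, col=0)  <- goal reached here
One shortest path (4 moves): (row=4, col=2) -> (row=4, col=1) -> (row=4, col=0) -> (row=5, col=0) -> (row=6, col=0)

Answer: Shortest path length: 4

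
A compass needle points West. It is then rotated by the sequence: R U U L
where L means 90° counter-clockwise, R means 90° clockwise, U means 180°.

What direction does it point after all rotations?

Answer: Final heading: West

Derivation:
Start: West
  R (right (90° clockwise)) -> North
  U (U-turn (180°)) -> South
  U (U-turn (180°)) -> North
  L (left (90° counter-clockwise)) -> West
Final: West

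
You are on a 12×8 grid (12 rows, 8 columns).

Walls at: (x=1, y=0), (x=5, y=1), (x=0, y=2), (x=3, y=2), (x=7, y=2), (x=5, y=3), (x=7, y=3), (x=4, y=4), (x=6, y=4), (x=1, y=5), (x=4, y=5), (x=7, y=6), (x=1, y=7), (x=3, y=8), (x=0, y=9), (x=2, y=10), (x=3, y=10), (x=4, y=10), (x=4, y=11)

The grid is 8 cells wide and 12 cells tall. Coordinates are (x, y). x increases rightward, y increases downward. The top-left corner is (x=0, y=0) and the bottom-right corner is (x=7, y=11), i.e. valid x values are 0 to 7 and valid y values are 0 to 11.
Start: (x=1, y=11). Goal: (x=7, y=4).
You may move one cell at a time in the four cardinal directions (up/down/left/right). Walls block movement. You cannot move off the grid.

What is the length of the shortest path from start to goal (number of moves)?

Answer: Shortest path length: 13

Derivation:
BFS from (x=1, y=11) until reaching (x=7, y=4):
  Distance 0: (x=1, y=11)
  Distance 1: (x=1, y=10), (x=0, y=11), (x=2, y=11)
  Distance 2: (x=1, y=9), (x=0, y=10), (x=3, y=11)
  Distance 3: (x=1, y=8), (x=2, y=9)
  Distance 4: (x=0, y=8), (x=2, y=8), (x=3, y=9)
  Distance 5: (x=0, y=7), (x=2, y=7), (x=4, y=9)
  Distance 6: (x=0, y=6), (x=2, y=6), (x=3, y=7), (x=4, y=8), (x=5, y=9)
  Distance 7: (x=0, y=5), (x=2, y=5), (x=1, y=6), (x=3, y=6), (x=4, y=7), (x=5, y=8), (x=6, y=9), (x=5, y=10)
  Distance 8: (x=0, y=4), (x=2, y=4), (x=3, y=5), (x=4, y=6), (x=5, y=7), (x=6, y=8), (x=7, y=9), (x=6, y=10), (x=5, y=11)
  Distance 9: (x=0, y=3), (x=2, y=3), (x=1, y=4), (x=3, y=4), (x=5, y=6), (x=6, y=7), (x=7, y=8), (x=7, y=10), (x=6, y=11)
  Distance 10: (x=2, y=2), (x=1, y=3), (x=3, y=3), (x=5, y=5), (x=6, y=6), (x=7, y=7), (x=7, y=11)
  Distance 11: (x=2, y=1), (x=1, y=2), (x=4, y=3), (x=5, y=4), (x=6, y=5)
  Distance 12: (x=2, y=0), (x=1, y=1), (x=3, y=1), (x=4, y=2), (x=7, y=5)
  Distance 13: (x=3, y=0), (x=0, y=1), (x=4, y=1), (x=5, y=2), (x=7, y=4)  <- goal reached here
One shortest path (13 moves): (x=1, y=11) -> (x=1, y=10) -> (x=1, y=9) -> (x=2, y=9) -> (x=3, y=9) -> (x=4, y=9) -> (x=5, y=9) -> (x=6, y=9) -> (x=6, y=8) -> (x=6, y=7) -> (x=6, y=6) -> (x=6, y=5) -> (x=7, y=5) -> (x=7, y=4)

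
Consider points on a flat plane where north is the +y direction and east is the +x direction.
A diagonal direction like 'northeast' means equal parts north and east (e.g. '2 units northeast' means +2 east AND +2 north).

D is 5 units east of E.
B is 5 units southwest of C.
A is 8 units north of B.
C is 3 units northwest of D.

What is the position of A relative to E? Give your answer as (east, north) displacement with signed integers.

Place E at the origin (east=0, north=0).
  D is 5 units east of E: delta (east=+5, north=+0); D at (east=5, north=0).
  C is 3 units northwest of D: delta (east=-3, north=+3); C at (east=2, north=3).
  B is 5 units southwest of C: delta (east=-5, north=-5); B at (east=-3, north=-2).
  A is 8 units north of B: delta (east=+0, north=+8); A at (east=-3, north=6).
Therefore A relative to E: (east=-3, north=6).

Answer: A is at (east=-3, north=6) relative to E.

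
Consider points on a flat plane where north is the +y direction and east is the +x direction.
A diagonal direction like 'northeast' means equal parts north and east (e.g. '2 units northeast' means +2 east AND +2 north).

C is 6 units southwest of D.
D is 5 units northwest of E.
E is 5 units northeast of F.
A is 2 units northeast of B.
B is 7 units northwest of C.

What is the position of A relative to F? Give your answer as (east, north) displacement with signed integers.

Place F at the origin (east=0, north=0).
  E is 5 units northeast of F: delta (east=+5, north=+5); E at (east=5, north=5).
  D is 5 units northwest of E: delta (east=-5, north=+5); D at (east=0, north=10).
  C is 6 units southwest of D: delta (east=-6, north=-6); C at (east=-6, north=4).
  B is 7 units northwest of C: delta (east=-7, north=+7); B at (east=-13, north=11).
  A is 2 units northeast of B: delta (east=+2, north=+2); A at (east=-11, north=13).
Therefore A relative to F: (east=-11, north=13).

Answer: A is at (east=-11, north=13) relative to F.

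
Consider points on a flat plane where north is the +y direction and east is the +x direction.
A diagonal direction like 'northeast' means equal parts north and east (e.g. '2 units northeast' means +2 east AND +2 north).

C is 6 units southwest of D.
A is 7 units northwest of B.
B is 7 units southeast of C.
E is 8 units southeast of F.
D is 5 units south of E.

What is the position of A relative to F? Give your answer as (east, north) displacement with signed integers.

Answer: A is at (east=2, north=-19) relative to F.

Derivation:
Place F at the origin (east=0, north=0).
  E is 8 units southeast of F: delta (east=+8, north=-8); E at (east=8, north=-8).
  D is 5 units south of E: delta (east=+0, north=-5); D at (east=8, north=-13).
  C is 6 units southwest of D: delta (east=-6, north=-6); C at (east=2, north=-19).
  B is 7 units southeast of C: delta (east=+7, north=-7); B at (east=9, north=-26).
  A is 7 units northwest of B: delta (east=-7, north=+7); A at (east=2, north=-19).
Therefore A relative to F: (east=2, north=-19).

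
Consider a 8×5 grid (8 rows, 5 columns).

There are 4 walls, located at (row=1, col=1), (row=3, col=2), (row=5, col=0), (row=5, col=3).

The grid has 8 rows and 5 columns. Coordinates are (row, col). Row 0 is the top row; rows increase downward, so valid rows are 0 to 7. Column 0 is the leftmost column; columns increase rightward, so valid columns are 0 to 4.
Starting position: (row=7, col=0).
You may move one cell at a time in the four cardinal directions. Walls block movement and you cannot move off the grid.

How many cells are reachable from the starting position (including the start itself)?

Answer: Reachable cells: 36

Derivation:
BFS flood-fill from (row=7, col=0):
  Distance 0: (row=7, col=0)
  Distance 1: (row=6, col=0), (row=7, col=1)
  Distance 2: (row=6, col=1), (row=7, col=2)
  Distance 3: (row=5, col=1), (row=6, col=2), (row=7, col=3)
  Distance 4: (row=4, col=1), (row=5, col=2), (row=6, col=3), (row=7, col=4)
  Distance 5: (row=3, col=1), (row=4, col=0), (row=4, col=2), (row=6, col=4)
  Distance 6: (row=2, col=1), (row=3, col=0), (row=4, col=3), (row=5, col=4)
  Distance 7: (row=2, col=0), (row=2, col=2), (row=3, col=3), (row=4, col=4)
  Distance 8: (row=1, col=0), (row=1, col=2), (row=2, col=3), (row=3, col=4)
  Distance 9: (row=0, col=0), (row=0, col=2), (row=1, col=3), (row=2, col=4)
  Distance 10: (row=0, col=1), (row=0, col=3), (row=1, col=4)
  Distance 11: (row=0, col=4)
Total reachable: 36 (grid has 36 open cells total)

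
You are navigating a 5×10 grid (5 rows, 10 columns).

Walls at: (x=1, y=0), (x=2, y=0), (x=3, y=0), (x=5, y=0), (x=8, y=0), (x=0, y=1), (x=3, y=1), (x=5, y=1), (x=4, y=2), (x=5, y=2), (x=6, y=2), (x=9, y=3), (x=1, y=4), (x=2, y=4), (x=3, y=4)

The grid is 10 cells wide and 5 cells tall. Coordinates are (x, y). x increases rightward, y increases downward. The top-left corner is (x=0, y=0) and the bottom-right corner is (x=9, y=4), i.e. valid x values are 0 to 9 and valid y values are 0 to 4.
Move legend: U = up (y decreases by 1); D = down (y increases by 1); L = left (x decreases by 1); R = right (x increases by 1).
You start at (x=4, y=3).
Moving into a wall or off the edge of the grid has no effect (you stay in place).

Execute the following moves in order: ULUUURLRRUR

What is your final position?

Answer: Final position: (x=3, y=2)

Derivation:
Start: (x=4, y=3)
  U (up): blocked, stay at (x=4, y=3)
  L (left): (x=4, y=3) -> (x=3, y=3)
  U (up): (x=3, y=3) -> (x=3, y=2)
  U (up): blocked, stay at (x=3, y=2)
  U (up): blocked, stay at (x=3, y=2)
  R (right): blocked, stay at (x=3, y=2)
  L (left): (x=3, y=2) -> (x=2, y=2)
  R (right): (x=2, y=2) -> (x=3, y=2)
  R (right): blocked, stay at (x=3, y=2)
  U (up): blocked, stay at (x=3, y=2)
  R (right): blocked, stay at (x=3, y=2)
Final: (x=3, y=2)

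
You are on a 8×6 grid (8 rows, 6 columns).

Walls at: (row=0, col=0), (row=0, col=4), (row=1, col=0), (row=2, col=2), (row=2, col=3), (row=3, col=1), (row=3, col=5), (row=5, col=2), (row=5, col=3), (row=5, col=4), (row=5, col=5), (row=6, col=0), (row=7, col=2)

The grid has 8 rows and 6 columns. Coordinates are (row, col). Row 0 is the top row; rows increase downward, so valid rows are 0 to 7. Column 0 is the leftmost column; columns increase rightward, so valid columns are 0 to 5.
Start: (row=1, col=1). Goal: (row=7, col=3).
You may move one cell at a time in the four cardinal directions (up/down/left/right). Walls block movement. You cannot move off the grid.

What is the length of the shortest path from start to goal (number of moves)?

BFS from (row=1, col=1) until reaching (row=7, col=3):
  Distance 0: (row=1, col=1)
  Distance 1: (row=0, col=1), (row=1, col=2), (row=2, col=1)
  Distance 2: (row=0, col=2), (row=1, col=3), (row=2, col=0)
  Distance 3: (row=0, col=3), (row=1, col=4), (row=3, col=0)
  Distance 4: (row=1, col=5), (row=2, col=4), (row=4, col=0)
  Distance 5: (row=0, col=5), (row=2, col=5), (row=3, col=4), (row=4, col=1), (row=5, col=0)
  Distance 6: (row=3, col=3), (row=4, col=2), (row=4, col=4), (row=5, col=1)
  Distance 7: (row=3, col=2), (row=4, col=3), (row=4, col=5), (row=6, col=1)
  Distance 8: (row=6, col=2), (row=7, col=1)
  Distance 9: (row=6, col=3), (row=7, col=0)
  Distance 10: (row=6, col=4), (row=7, col=3)  <- goal reached here
One shortest path (10 moves): (row=1, col=1) -> (row=2, col=1) -> (row=2, col=0) -> (row=3, col=0) -> (row=4, col=0) -> (row=4, col=1) -> (row=5, col=1) -> (row=6, col=1) -> (row=6, col=2) -> (row=6, col=3) -> (row=7, col=3)

Answer: Shortest path length: 10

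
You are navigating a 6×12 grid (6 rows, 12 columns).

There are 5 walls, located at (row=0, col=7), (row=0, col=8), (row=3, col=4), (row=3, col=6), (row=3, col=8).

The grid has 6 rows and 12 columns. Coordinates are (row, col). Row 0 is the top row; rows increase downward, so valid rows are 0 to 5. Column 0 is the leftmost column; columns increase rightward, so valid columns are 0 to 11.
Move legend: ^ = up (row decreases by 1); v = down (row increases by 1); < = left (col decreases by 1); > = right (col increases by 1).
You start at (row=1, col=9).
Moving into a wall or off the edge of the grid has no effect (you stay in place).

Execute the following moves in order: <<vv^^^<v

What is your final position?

Answer: Final position: (row=2, col=6)

Derivation:
Start: (row=1, col=9)
  < (left): (row=1, col=9) -> (row=1, col=8)
  < (left): (row=1, col=8) -> (row=1, col=7)
  v (down): (row=1, col=7) -> (row=2, col=7)
  v (down): (row=2, col=7) -> (row=3, col=7)
  ^ (up): (row=3, col=7) -> (row=2, col=7)
  ^ (up): (row=2, col=7) -> (row=1, col=7)
  ^ (up): blocked, stay at (row=1, col=7)
  < (left): (row=1, col=7) -> (row=1, col=6)
  v (down): (row=1, col=6) -> (row=2, col=6)
Final: (row=2, col=6)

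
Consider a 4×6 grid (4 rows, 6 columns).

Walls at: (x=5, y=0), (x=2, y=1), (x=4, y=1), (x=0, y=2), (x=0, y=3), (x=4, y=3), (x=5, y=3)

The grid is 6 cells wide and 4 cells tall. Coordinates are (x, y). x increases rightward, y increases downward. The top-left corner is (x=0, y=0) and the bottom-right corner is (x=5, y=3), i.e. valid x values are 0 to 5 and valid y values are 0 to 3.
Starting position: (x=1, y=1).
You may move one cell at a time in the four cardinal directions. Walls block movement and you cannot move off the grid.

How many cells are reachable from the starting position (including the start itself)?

BFS flood-fill from (x=1, y=1):
  Distance 0: (x=1, y=1)
  Distance 1: (x=1, y=0), (x=0, y=1), (x=1, y=2)
  Distance 2: (x=0, y=0), (x=2, y=0), (x=2, y=2), (x=1, y=3)
  Distance 3: (x=3, y=0), (x=3, y=2), (x=2, y=3)
  Distance 4: (x=4, y=0), (x=3, y=1), (x=4, y=2), (x=3, y=3)
  Distance 5: (x=5, y=2)
  Distance 6: (x=5, y=1)
Total reachable: 17 (grid has 17 open cells total)

Answer: Reachable cells: 17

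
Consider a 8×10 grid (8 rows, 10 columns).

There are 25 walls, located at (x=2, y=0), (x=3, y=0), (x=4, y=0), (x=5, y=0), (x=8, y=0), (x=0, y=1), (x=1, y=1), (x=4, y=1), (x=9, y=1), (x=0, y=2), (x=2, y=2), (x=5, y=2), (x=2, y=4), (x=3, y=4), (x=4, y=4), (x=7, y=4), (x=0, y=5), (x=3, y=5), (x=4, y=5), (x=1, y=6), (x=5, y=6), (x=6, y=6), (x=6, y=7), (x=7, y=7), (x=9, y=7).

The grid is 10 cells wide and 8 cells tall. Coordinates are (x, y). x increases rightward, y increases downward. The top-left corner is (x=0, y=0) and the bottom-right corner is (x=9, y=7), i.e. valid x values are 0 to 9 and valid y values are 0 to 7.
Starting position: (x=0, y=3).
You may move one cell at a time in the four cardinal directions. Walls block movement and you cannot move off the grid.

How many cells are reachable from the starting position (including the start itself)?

BFS flood-fill from (x=0, y=3):
  Distance 0: (x=0, y=3)
  Distance 1: (x=1, y=3), (x=0, y=4)
  Distance 2: (x=1, y=2), (x=2, y=3), (x=1, y=4)
  Distance 3: (x=3, y=3), (x=1, y=5)
  Distance 4: (x=3, y=2), (x=4, y=3), (x=2, y=5)
  Distance 5: (x=3, y=1), (x=4, y=2), (x=5, y=3), (x=2, y=6)
  Distance 6: (x=2, y=1), (x=6, y=3), (x=5, y=4), (x=3, y=6), (x=2, y=7)
  Distance 7: (x=6, y=2), (x=7, y=3), (x=6, y=4), (x=5, y=5), (x=4, y=6), (x=1, y=7), (x=3, y=7)
  Distance 8: (x=6, y=1), (x=7, y=2), (x=8, y=3), (x=6, y=5), (x=0, y=7), (x=4, y=7)
  Distance 9: (x=6, y=0), (x=5, y=1), (x=7, y=1), (x=8, y=2), (x=9, y=3), (x=8, y=4), (x=7, y=5), (x=0, y=6), (x=5, y=7)
  Distance 10: (x=7, y=0), (x=8, y=1), (x=9, y=2), (x=9, y=4), (x=8, y=5), (x=7, y=6)
  Distance 11: (x=9, y=5), (x=8, y=6)
  Distance 12: (x=9, y=6), (x=8, y=7)
Total reachable: 52 (grid has 55 open cells total)

Answer: Reachable cells: 52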